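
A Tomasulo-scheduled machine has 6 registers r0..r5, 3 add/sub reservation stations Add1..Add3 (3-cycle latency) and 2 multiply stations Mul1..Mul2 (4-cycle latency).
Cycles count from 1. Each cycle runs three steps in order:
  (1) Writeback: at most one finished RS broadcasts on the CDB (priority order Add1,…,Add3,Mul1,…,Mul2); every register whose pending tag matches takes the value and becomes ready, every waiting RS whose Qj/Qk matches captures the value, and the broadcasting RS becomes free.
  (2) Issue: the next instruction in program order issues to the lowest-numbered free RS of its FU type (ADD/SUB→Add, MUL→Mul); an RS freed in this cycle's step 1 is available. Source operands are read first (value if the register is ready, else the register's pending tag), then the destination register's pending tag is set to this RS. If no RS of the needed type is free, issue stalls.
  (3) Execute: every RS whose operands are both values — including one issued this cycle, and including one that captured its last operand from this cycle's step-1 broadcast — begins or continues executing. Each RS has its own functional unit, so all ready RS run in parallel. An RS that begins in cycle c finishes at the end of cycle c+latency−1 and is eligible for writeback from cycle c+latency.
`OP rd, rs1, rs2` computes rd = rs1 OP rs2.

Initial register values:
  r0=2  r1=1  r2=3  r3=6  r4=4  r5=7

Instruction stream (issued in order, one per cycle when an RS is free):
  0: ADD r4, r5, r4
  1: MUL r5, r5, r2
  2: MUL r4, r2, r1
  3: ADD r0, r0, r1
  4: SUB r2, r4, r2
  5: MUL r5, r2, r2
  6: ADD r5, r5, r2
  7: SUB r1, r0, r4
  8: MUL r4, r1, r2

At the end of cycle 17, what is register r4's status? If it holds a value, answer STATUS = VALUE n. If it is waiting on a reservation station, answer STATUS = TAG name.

cycle 1: issue ADD r4<-Add1 // r0:2,r1:1,r2:3,r3:6,r4:Add1,r5:7
cycle 2: issue MUL r5<-Mul1 // r0:2,r1:1,r2:3,r3:6,r4:Add1,r5:Mul1
cycle 3: issue MUL r4<-Mul2 // r0:2,r1:1,r2:3,r3:6,r4:Mul2,r5:Mul1
cycle 4: CDB Add1=11; issue ADD r0<-Add1 // r0:Add1,r1:1,r2:3,r3:6,r4:Mul2,r5:Mul1
cycle 5: issue SUB r2<-Add2 // r0:Add1,r1:1,r2:Add2,r3:6,r4:Mul2,r5:Mul1
cycle 6: CDB Mul1=21; issue MUL r5<-Mul1 // r0:Add1,r1:1,r2:Add2,r3:6,r4:Mul2,r5:Mul1
cycle 7: CDB Add1=3; issue ADD r5<-Add1 // r0:3,r1:1,r2:Add2,r3:6,r4:Mul2,r5:Add1
cycle 8: CDB Mul2=3; issue SUB r1<-Add3 // r0:3,r1:Add3,r2:Add2,r3:6,r4:3,r5:Add1
cycle 9: issue MUL r4<-Mul2 // r0:3,r1:Add3,r2:Add2,r3:6,r4:Mul2,r5:Add1
cycle 10: - // r0:3,r1:Add3,r2:Add2,r3:6,r4:Mul2,r5:Add1
cycle 11: CDB Add2=0 // r0:3,r1:Add3,r2:0,r3:6,r4:Mul2,r5:Add1
cycle 12: CDB Add3=0 // r0:3,r1:0,r2:0,r3:6,r4:Mul2,r5:Add1
cycle 13: - // r0:3,r1:0,r2:0,r3:6,r4:Mul2,r5:Add1
cycle 14: - // r0:3,r1:0,r2:0,r3:6,r4:Mul2,r5:Add1
cycle 15: CDB Mul1=0 // r0:3,r1:0,r2:0,r3:6,r4:Mul2,r5:Add1
cycle 16: CDB Mul2=0 // r0:3,r1:0,r2:0,r3:6,r4:0,r5:Add1
cycle 17: - // r0:3,r1:0,r2:0,r3:6,r4:0,r5:Add1

STATUS = VALUE 0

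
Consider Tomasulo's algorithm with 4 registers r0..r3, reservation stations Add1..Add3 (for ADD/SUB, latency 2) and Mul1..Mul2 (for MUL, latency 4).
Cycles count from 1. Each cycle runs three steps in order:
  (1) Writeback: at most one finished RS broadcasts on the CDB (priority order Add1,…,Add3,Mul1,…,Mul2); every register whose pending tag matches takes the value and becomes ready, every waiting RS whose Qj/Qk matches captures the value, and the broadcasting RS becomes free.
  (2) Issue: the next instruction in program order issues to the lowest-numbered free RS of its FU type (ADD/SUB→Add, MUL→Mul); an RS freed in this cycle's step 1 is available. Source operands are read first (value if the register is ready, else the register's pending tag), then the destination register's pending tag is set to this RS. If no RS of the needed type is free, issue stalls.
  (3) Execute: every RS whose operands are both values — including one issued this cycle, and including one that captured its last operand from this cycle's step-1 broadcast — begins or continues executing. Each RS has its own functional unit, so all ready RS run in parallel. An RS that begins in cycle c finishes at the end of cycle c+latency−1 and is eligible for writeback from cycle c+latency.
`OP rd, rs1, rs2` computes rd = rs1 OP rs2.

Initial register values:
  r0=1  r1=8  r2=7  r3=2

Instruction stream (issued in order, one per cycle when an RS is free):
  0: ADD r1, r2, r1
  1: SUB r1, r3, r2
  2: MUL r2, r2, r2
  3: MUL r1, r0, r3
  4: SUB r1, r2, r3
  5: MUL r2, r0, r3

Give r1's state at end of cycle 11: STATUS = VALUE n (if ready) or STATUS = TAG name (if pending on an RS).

cycle 1: issue ADD r1<-Add1 // r0:1,r1:Add1,r2:7,r3:2
cycle 2: issue SUB r1<-Add2 // r0:1,r1:Add2,r2:7,r3:2
cycle 3: CDB Add1=15; issue MUL r2<-Mul1 // r0:1,r1:Add2,r2:Mul1,r3:2
cycle 4: CDB Add2=-5; issue MUL r1<-Mul2 // r0:1,r1:Mul2,r2:Mul1,r3:2
cycle 5: issue SUB r1<-Add1 // r0:1,r1:Add1,r2:Mul1,r3:2
cycle 6: stall // r0:1,r1:Add1,r2:Mul1,r3:2
cycle 7: CDB Mul1=49; issue MUL r2<-Mul1 // r0:1,r1:Add1,r2:Mul1,r3:2
cycle 8: CDB Mul2=2 // r0:1,r1:Add1,r2:Mul1,r3:2
cycle 9: CDB Add1=47 // r0:1,r1:47,r2:Mul1,r3:2
cycle 10: - // r0:1,r1:47,r2:Mul1,r3:2
cycle 11: CDB Mul1=2 // r0:1,r1:47,r2:2,r3:2

STATUS = VALUE 47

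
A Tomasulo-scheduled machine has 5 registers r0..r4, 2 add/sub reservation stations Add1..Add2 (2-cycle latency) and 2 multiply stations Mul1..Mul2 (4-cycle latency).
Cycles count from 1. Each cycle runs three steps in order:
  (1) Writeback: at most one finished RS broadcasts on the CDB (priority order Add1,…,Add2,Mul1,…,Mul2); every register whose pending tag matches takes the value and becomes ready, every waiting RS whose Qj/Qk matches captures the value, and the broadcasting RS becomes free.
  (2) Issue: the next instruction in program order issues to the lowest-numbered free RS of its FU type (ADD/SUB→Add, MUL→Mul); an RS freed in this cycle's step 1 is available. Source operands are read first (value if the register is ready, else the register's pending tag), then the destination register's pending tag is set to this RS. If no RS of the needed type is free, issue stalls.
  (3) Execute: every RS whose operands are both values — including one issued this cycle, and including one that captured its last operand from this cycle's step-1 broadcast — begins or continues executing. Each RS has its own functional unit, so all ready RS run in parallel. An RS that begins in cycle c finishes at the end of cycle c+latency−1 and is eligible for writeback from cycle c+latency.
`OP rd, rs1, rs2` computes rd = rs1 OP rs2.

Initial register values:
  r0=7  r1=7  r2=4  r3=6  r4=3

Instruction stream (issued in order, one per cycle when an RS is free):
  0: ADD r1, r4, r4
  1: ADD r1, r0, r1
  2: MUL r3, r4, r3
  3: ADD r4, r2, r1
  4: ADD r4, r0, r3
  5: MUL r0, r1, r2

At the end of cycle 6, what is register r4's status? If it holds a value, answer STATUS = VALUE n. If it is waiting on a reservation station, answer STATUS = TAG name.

  c1: issue ADD r1<-Add1  regs: r0:7,r1:Add1,r2:4,r3:6,r4:3
  c2: issue ADD r1<-Add2  regs: r0:7,r1:Add2,r2:4,r3:6,r4:3
  c3: CDB Add1=6; issue MUL r3<-Mul1  regs: r0:7,r1:Add2,r2:4,r3:Mul1,r4:3
  c4: issue ADD r4<-Add1  regs: r0:7,r1:Add2,r2:4,r3:Mul1,r4:Add1
  c5: CDB Add2=13; issue ADD r4<-Add2  regs: r0:7,r1:13,r2:4,r3:Mul1,r4:Add2
  c6: issue MUL r0<-Mul2  regs: r0:Mul2,r1:13,r2:4,r3:Mul1,r4:Add2

STATUS = TAG Add2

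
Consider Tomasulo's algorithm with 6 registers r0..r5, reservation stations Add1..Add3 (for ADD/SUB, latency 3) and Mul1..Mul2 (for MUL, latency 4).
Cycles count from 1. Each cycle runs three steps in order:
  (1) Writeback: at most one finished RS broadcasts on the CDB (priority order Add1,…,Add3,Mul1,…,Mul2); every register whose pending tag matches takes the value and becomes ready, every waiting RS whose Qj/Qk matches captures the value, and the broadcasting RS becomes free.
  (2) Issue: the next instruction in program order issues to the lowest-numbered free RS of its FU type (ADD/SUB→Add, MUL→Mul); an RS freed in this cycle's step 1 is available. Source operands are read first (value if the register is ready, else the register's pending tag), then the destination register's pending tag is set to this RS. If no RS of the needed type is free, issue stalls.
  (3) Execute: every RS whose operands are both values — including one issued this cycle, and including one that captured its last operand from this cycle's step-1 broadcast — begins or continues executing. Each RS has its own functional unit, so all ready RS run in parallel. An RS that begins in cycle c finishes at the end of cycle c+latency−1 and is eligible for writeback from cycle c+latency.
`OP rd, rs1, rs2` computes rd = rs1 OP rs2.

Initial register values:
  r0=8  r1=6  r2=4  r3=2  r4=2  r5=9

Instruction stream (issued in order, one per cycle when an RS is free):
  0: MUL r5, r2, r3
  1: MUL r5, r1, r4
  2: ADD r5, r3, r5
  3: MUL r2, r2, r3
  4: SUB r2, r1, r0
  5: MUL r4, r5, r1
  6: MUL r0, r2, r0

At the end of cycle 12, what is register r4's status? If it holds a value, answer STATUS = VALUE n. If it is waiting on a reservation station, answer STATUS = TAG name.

STATUS = TAG Mul2

cycle 1: issue MUL r5<-Mul1 // r0:8,r1:6,r2:4,r3:2,r4:2,r5:Mul1
cycle 2: issue MUL r5<-Mul2 // r0:8,r1:6,r2:4,r3:2,r4:2,r5:Mul2
cycle 3: issue ADD r5<-Add1 // r0:8,r1:6,r2:4,r3:2,r4:2,r5:Add1
cycle 4: stall // r0:8,r1:6,r2:4,r3:2,r4:2,r5:Add1
cycle 5: CDB Mul1=8; issue MUL r2<-Mul1 // r0:8,r1:6,r2:Mul1,r3:2,r4:2,r5:Add1
cycle 6: CDB Mul2=12; issue SUB r2<-Add2 // r0:8,r1:6,r2:Add2,r3:2,r4:2,r5:Add1
cycle 7: issue MUL r4<-Mul2 // r0:8,r1:6,r2:Add2,r3:2,r4:Mul2,r5:Add1
cycle 8: stall // r0:8,r1:6,r2:Add2,r3:2,r4:Mul2,r5:Add1
cycle 9: CDB Add1=14; stall // r0:8,r1:6,r2:Add2,r3:2,r4:Mul2,r5:14
cycle 10: CDB Add2=-2; stall // r0:8,r1:6,r2:-2,r3:2,r4:Mul2,r5:14
cycle 11: CDB Mul1=8; issue MUL r0<-Mul1 // r0:Mul1,r1:6,r2:-2,r3:2,r4:Mul2,r5:14
cycle 12: - // r0:Mul1,r1:6,r2:-2,r3:2,r4:Mul2,r5:14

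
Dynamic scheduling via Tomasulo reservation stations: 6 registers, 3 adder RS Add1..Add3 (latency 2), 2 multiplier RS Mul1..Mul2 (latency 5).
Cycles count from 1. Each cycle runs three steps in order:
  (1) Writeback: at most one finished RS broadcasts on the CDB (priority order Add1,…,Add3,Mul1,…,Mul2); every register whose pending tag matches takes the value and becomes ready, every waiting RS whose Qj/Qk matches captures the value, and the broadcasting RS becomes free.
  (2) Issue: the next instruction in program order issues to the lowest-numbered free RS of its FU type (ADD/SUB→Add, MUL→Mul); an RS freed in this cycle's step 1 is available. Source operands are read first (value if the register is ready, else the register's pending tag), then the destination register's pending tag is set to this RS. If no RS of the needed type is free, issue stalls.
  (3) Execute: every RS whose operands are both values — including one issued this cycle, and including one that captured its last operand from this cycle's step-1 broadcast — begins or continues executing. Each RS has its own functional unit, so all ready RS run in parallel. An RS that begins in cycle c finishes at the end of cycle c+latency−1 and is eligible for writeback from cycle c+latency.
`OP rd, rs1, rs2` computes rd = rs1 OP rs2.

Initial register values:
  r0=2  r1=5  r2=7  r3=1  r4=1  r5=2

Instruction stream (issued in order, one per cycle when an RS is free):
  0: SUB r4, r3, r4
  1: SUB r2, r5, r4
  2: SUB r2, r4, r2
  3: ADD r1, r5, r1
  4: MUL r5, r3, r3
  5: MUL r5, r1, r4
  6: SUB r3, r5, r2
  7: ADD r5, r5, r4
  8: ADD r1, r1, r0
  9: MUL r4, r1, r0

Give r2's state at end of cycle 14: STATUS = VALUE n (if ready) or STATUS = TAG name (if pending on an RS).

  c1: issue SUB r4<-Add1  regs: r0:2,r1:5,r2:7,r3:1,r4:Add1,r5:2
  c2: issue SUB r2<-Add2  regs: r0:2,r1:5,r2:Add2,r3:1,r4:Add1,r5:2
  c3: CDB Add1=0; issue SUB r2<-Add1  regs: r0:2,r1:5,r2:Add1,r3:1,r4:0,r5:2
  c4: issue ADD r1<-Add3  regs: r0:2,r1:Add3,r2:Add1,r3:1,r4:0,r5:2
  c5: CDB Add2=2; issue MUL r5<-Mul1  regs: r0:2,r1:Add3,r2:Add1,r3:1,r4:0,r5:Mul1
  c6: CDB Add3=7; issue MUL r5<-Mul2  regs: r0:2,r1:7,r2:Add1,r3:1,r4:0,r5:Mul2
  c7: CDB Add1=-2; issue SUB r3<-Add1  regs: r0:2,r1:7,r2:-2,r3:Add1,r4:0,r5:Mul2
  c8: issue ADD r5<-Add2  regs: r0:2,r1:7,r2:-2,r3:Add1,r4:0,r5:Add2
  c9: issue ADD r1<-Add3  regs: r0:2,r1:Add3,r2:-2,r3:Add1,r4:0,r5:Add2
  c10: CDB Mul1=1; issue MUL r4<-Mul1  regs: r0:2,r1:Add3,r2:-2,r3:Add1,r4:Mul1,r5:Add2
  c11: CDB Add3=9  regs: r0:2,r1:9,r2:-2,r3:Add1,r4:Mul1,r5:Add2
  c12: CDB Mul2=0  regs: r0:2,r1:9,r2:-2,r3:Add1,r4:Mul1,r5:Add2
  c13: -  regs: r0:2,r1:9,r2:-2,r3:Add1,r4:Mul1,r5:Add2
  c14: CDB Add1=2  regs: r0:2,r1:9,r2:-2,r3:2,r4:Mul1,r5:Add2

STATUS = VALUE -2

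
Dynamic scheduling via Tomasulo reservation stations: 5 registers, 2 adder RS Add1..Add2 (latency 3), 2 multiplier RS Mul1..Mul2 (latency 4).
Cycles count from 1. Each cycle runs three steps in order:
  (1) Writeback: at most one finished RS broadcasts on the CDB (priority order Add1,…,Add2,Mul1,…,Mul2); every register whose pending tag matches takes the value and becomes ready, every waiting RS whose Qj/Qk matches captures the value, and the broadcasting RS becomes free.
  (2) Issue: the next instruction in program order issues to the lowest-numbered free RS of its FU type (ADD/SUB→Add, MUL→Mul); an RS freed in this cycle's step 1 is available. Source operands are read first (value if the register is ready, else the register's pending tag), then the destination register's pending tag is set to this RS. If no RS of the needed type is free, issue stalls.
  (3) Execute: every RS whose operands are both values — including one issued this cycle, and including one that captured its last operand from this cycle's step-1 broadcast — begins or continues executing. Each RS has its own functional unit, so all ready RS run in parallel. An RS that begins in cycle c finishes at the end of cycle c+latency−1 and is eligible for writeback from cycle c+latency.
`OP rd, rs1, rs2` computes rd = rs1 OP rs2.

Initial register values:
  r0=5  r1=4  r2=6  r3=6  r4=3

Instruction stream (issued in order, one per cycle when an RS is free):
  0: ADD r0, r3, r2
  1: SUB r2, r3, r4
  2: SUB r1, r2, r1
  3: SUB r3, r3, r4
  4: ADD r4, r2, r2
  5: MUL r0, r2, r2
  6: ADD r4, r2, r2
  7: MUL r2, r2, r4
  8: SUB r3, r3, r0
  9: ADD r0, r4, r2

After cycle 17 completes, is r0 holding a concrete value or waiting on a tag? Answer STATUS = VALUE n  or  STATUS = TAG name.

c1: issue ADD r0<-Add1 | r0:Add1,r1:4,r2:6,r3:6,r4:3
c2: issue SUB r2<-Add2 | r0:Add1,r1:4,r2:Add2,r3:6,r4:3
c3: stall | r0:Add1,r1:4,r2:Add2,r3:6,r4:3
c4: CDB Add1=12; issue SUB r1<-Add1 | r0:12,r1:Add1,r2:Add2,r3:6,r4:3
c5: CDB Add2=3; issue SUB r3<-Add2 | r0:12,r1:Add1,r2:3,r3:Add2,r4:3
c6: stall | r0:12,r1:Add1,r2:3,r3:Add2,r4:3
c7: stall | r0:12,r1:Add1,r2:3,r3:Add2,r4:3
c8: CDB Add1=-1; issue ADD r4<-Add1 | r0:12,r1:-1,r2:3,r3:Add2,r4:Add1
c9: CDB Add2=3; issue MUL r0<-Mul1 | r0:Mul1,r1:-1,r2:3,r3:3,r4:Add1
c10: issue ADD r4<-Add2 | r0:Mul1,r1:-1,r2:3,r3:3,r4:Add2
c11: CDB Add1=6; issue MUL r2<-Mul2 | r0:Mul1,r1:-1,r2:Mul2,r3:3,r4:Add2
c12: issue SUB r3<-Add1 | r0:Mul1,r1:-1,r2:Mul2,r3:Add1,r4:Add2
c13: CDB Add2=6; issue ADD r0<-Add2 | r0:Add2,r1:-1,r2:Mul2,r3:Add1,r4:6
c14: CDB Mul1=9 | r0:Add2,r1:-1,r2:Mul2,r3:Add1,r4:6
c15: - | r0:Add2,r1:-1,r2:Mul2,r3:Add1,r4:6
c16: - | r0:Add2,r1:-1,r2:Mul2,r3:Add1,r4:6
c17: CDB Add1=-6 | r0:Add2,r1:-1,r2:Mul2,r3:-6,r4:6

STATUS = TAG Add2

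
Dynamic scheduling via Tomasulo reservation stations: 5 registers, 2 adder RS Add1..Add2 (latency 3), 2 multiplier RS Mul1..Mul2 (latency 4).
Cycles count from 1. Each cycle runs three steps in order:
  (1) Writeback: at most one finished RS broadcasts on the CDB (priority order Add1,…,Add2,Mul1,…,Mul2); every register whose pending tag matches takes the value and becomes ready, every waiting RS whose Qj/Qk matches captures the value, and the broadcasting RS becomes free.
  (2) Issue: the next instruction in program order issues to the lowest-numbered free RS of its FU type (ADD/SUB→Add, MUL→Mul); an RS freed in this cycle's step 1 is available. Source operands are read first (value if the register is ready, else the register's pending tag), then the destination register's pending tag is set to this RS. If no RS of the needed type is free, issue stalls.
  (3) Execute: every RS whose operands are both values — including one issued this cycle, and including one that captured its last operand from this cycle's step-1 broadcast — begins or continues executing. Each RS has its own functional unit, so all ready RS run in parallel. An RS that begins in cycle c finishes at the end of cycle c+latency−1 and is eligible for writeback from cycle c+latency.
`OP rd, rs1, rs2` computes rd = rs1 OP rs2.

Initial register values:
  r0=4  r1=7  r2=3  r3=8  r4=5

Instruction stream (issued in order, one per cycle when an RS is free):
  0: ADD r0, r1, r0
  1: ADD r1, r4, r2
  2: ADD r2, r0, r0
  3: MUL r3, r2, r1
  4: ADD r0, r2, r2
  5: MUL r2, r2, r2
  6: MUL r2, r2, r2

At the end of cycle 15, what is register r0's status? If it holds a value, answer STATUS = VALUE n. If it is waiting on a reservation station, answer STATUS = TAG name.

STATUS = VALUE 44

c1: issue ADD r0<-Add1 | r0:Add1,r1:7,r2:3,r3:8,r4:5
c2: issue ADD r1<-Add2 | r0:Add1,r1:Add2,r2:3,r3:8,r4:5
c3: stall | r0:Add1,r1:Add2,r2:3,r3:8,r4:5
c4: CDB Add1=11; issue ADD r2<-Add1 | r0:11,r1:Add2,r2:Add1,r3:8,r4:5
c5: CDB Add2=8; issue MUL r3<-Mul1 | r0:11,r1:8,r2:Add1,r3:Mul1,r4:5
c6: issue ADD r0<-Add2 | r0:Add2,r1:8,r2:Add1,r3:Mul1,r4:5
c7: CDB Add1=22; issue MUL r2<-Mul2 | r0:Add2,r1:8,r2:Mul2,r3:Mul1,r4:5
c8: stall | r0:Add2,r1:8,r2:Mul2,r3:Mul1,r4:5
c9: stall | r0:Add2,r1:8,r2:Mul2,r3:Mul1,r4:5
c10: CDB Add2=44; stall | r0:44,r1:8,r2:Mul2,r3:Mul1,r4:5
c11: CDB Mul1=176; issue MUL r2<-Mul1 | r0:44,r1:8,r2:Mul1,r3:176,r4:5
c12: CDB Mul2=484 | r0:44,r1:8,r2:Mul1,r3:176,r4:5
c13: - | r0:44,r1:8,r2:Mul1,r3:176,r4:5
c14: - | r0:44,r1:8,r2:Mul1,r3:176,r4:5
c15: - | r0:44,r1:8,r2:Mul1,r3:176,r4:5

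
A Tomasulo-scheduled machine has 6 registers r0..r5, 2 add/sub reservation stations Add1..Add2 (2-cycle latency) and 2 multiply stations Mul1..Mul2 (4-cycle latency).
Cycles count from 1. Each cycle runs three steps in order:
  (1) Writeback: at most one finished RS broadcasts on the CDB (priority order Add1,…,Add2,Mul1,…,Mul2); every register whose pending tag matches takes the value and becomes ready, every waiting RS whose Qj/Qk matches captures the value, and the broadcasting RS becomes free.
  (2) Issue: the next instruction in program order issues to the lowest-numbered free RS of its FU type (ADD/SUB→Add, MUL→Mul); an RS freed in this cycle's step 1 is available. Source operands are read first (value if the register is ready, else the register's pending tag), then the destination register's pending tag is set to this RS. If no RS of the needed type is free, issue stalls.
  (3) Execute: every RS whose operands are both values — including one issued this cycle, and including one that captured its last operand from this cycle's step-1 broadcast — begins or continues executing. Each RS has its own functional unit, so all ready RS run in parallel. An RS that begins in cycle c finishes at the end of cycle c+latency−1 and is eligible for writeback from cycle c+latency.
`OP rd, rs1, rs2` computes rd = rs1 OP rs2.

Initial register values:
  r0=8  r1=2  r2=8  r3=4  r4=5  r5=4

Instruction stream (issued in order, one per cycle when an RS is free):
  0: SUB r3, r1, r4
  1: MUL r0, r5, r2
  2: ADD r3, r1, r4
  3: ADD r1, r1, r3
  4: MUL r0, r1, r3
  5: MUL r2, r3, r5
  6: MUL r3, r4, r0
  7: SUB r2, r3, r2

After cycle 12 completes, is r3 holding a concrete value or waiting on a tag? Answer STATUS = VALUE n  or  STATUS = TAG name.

  c1: issue SUB r3<-Add1  regs: r0:8,r1:2,r2:8,r3:Add1,r4:5,r5:4
  c2: issue MUL r0<-Mul1  regs: r0:Mul1,r1:2,r2:8,r3:Add1,r4:5,r5:4
  c3: CDB Add1=-3; issue ADD r3<-Add1  regs: r0:Mul1,r1:2,r2:8,r3:Add1,r4:5,r5:4
  c4: issue ADD r1<-Add2  regs: r0:Mul1,r1:Add2,r2:8,r3:Add1,r4:5,r5:4
  c5: CDB Add1=7; issue MUL r0<-Mul2  regs: r0:Mul2,r1:Add2,r2:8,r3:7,r4:5,r5:4
  c6: CDB Mul1=32; issue MUL r2<-Mul1  regs: r0:Mul2,r1:Add2,r2:Mul1,r3:7,r4:5,r5:4
  c7: CDB Add2=9; stall  regs: r0:Mul2,r1:9,r2:Mul1,r3:7,r4:5,r5:4
  c8: stall  regs: r0:Mul2,r1:9,r2:Mul1,r3:7,r4:5,r5:4
  c9: stall  regs: r0:Mul2,r1:9,r2:Mul1,r3:7,r4:5,r5:4
  c10: CDB Mul1=28; issue MUL r3<-Mul1  regs: r0:Mul2,r1:9,r2:28,r3:Mul1,r4:5,r5:4
  c11: CDB Mul2=63; issue SUB r2<-Add1  regs: r0:63,r1:9,r2:Add1,r3:Mul1,r4:5,r5:4
  c12: -  regs: r0:63,r1:9,r2:Add1,r3:Mul1,r4:5,r5:4

STATUS = TAG Mul1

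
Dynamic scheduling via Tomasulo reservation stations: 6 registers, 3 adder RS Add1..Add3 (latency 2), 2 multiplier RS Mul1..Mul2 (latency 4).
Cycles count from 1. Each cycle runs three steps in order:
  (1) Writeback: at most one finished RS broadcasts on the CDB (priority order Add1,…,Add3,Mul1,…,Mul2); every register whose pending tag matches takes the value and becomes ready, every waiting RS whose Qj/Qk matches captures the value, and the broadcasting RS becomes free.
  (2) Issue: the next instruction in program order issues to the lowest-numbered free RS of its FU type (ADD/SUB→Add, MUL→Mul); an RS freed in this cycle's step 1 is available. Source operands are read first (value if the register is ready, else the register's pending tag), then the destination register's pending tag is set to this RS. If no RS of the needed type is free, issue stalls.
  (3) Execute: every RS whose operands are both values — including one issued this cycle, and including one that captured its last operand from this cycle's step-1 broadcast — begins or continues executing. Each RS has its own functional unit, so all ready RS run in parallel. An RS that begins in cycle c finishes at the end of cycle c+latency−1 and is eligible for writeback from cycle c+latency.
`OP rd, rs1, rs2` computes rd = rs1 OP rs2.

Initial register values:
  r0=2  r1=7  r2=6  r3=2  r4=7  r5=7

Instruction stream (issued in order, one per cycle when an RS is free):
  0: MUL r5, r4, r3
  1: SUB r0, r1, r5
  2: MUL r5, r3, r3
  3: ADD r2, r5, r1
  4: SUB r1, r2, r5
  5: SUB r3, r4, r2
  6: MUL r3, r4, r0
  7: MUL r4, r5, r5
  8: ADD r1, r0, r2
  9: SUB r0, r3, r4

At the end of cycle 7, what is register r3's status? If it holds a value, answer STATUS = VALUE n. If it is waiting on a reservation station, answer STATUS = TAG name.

c1: issue MUL r5<-Mul1 | r0:2,r1:7,r2:6,r3:2,r4:7,r5:Mul1
c2: issue SUB r0<-Add1 | r0:Add1,r1:7,r2:6,r3:2,r4:7,r5:Mul1
c3: issue MUL r5<-Mul2 | r0:Add1,r1:7,r2:6,r3:2,r4:7,r5:Mul2
c4: issue ADD r2<-Add2 | r0:Add1,r1:7,r2:Add2,r3:2,r4:7,r5:Mul2
c5: CDB Mul1=14; issue SUB r1<-Add3 | r0:Add1,r1:Add3,r2:Add2,r3:2,r4:7,r5:Mul2
c6: stall | r0:Add1,r1:Add3,r2:Add2,r3:2,r4:7,r5:Mul2
c7: CDB Add1=-7; issue SUB r3<-Add1 | r0:-7,r1:Add3,r2:Add2,r3:Add1,r4:7,r5:Mul2

STATUS = TAG Add1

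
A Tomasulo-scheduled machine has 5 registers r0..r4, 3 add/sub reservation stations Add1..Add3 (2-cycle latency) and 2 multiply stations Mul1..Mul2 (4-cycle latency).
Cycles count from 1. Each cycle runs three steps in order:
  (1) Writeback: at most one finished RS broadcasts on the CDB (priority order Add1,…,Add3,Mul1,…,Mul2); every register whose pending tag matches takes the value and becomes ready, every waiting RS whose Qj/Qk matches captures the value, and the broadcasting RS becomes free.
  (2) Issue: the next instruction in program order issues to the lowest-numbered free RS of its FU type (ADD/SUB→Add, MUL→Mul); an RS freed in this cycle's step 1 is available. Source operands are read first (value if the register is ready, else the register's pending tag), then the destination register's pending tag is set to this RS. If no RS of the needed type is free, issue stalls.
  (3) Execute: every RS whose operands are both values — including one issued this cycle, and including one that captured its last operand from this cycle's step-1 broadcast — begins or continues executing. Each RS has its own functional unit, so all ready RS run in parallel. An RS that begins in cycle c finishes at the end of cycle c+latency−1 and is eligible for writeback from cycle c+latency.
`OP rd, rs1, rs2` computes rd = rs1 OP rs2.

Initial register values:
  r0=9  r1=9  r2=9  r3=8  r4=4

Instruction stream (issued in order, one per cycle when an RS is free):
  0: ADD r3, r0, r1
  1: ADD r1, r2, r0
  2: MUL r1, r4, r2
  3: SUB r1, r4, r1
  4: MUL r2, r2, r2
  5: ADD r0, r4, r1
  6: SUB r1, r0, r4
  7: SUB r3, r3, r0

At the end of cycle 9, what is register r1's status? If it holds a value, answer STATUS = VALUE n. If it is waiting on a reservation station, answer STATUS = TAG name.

STATUS = TAG Add3

cycle 1: issue ADD r3<-Add1 // r0:9,r1:9,r2:9,r3:Add1,r4:4
cycle 2: issue ADD r1<-Add2 // r0:9,r1:Add2,r2:9,r3:Add1,r4:4
cycle 3: CDB Add1=18; issue MUL r1<-Mul1 // r0:9,r1:Mul1,r2:9,r3:18,r4:4
cycle 4: CDB Add2=18; issue SUB r1<-Add1 // r0:9,r1:Add1,r2:9,r3:18,r4:4
cycle 5: issue MUL r2<-Mul2 // r0:9,r1:Add1,r2:Mul2,r3:18,r4:4
cycle 6: issue ADD r0<-Add2 // r0:Add2,r1:Add1,r2:Mul2,r3:18,r4:4
cycle 7: CDB Mul1=36; issue SUB r1<-Add3 // r0:Add2,r1:Add3,r2:Mul2,r3:18,r4:4
cycle 8: stall // r0:Add2,r1:Add3,r2:Mul2,r3:18,r4:4
cycle 9: CDB Add1=-32; issue SUB r3<-Add1 // r0:Add2,r1:Add3,r2:Mul2,r3:Add1,r4:4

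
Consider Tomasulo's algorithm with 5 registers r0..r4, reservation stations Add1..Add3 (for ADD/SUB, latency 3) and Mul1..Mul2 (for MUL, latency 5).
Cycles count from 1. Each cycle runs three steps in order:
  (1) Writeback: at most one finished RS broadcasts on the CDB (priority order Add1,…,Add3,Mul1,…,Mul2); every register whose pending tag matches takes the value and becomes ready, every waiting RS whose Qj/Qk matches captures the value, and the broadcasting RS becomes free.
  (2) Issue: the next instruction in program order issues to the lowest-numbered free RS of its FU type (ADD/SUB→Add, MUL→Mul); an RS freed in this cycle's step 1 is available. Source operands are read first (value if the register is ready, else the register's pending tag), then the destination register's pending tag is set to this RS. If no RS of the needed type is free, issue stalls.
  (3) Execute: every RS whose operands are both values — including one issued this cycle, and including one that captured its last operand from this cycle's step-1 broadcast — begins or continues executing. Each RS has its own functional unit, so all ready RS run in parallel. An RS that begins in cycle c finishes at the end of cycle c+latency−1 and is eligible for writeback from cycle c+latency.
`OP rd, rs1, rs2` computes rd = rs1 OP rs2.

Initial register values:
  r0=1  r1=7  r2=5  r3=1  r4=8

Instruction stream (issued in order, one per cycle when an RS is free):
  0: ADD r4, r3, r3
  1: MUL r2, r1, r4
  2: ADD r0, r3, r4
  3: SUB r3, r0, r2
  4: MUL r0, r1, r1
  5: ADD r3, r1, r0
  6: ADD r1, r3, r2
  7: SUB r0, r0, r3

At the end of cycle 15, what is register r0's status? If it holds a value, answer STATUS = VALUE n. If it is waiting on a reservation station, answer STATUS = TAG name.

  c1: issue ADD r4<-Add1  regs: r0:1,r1:7,r2:5,r3:1,r4:Add1
  c2: issue MUL r2<-Mul1  regs: r0:1,r1:7,r2:Mul1,r3:1,r4:Add1
  c3: issue ADD r0<-Add2  regs: r0:Add2,r1:7,r2:Mul1,r3:1,r4:Add1
  c4: CDB Add1=2; issue SUB r3<-Add1  regs: r0:Add2,r1:7,r2:Mul1,r3:Add1,r4:2
  c5: issue MUL r0<-Mul2  regs: r0:Mul2,r1:7,r2:Mul1,r3:Add1,r4:2
  c6: issue ADD r3<-Add3  regs: r0:Mul2,r1:7,r2:Mul1,r3:Add3,r4:2
  c7: CDB Add2=3; issue ADD r1<-Add2  regs: r0:Mul2,r1:Add2,r2:Mul1,r3:Add3,r4:2
  c8: stall  regs: r0:Mul2,r1:Add2,r2:Mul1,r3:Add3,r4:2
  c9: CDB Mul1=14; stall  regs: r0:Mul2,r1:Add2,r2:14,r3:Add3,r4:2
  c10: CDB Mul2=49; stall  regs: r0:49,r1:Add2,r2:14,r3:Add3,r4:2
  c11: stall  regs: r0:49,r1:Add2,r2:14,r3:Add3,r4:2
  c12: CDB Add1=-11; issue SUB r0<-Add1  regs: r0:Add1,r1:Add2,r2:14,r3:Add3,r4:2
  c13: CDB Add3=56  regs: r0:Add1,r1:Add2,r2:14,r3:56,r4:2
  c14: -  regs: r0:Add1,r1:Add2,r2:14,r3:56,r4:2
  c15: -  regs: r0:Add1,r1:Add2,r2:14,r3:56,r4:2

STATUS = TAG Add1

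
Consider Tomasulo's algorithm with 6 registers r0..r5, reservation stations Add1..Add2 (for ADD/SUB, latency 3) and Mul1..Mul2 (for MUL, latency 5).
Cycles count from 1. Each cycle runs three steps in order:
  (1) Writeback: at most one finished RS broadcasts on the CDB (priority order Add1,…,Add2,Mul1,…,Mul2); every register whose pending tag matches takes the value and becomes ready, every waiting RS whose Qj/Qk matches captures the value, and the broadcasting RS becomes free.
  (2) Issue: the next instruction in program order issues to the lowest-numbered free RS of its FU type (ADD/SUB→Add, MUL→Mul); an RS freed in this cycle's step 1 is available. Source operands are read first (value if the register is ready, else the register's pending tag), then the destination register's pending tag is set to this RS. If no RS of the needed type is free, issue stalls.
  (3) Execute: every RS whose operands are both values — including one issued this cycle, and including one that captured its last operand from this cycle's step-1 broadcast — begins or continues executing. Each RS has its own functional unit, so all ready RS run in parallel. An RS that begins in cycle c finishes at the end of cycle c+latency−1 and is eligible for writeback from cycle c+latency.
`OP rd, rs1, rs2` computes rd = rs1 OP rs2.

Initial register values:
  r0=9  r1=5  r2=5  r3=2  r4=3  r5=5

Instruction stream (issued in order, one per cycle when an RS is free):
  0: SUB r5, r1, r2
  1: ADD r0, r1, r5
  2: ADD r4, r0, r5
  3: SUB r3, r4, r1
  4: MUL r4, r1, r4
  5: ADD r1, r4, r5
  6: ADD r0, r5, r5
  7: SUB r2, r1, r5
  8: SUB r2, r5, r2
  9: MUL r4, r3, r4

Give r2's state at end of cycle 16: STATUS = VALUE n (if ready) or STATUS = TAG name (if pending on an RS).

cycle 1: issue SUB r5<-Add1 // r0:9,r1:5,r2:5,r3:2,r4:3,r5:Add1
cycle 2: issue ADD r0<-Add2 // r0:Add2,r1:5,r2:5,r3:2,r4:3,r5:Add1
cycle 3: stall // r0:Add2,r1:5,r2:5,r3:2,r4:3,r5:Add1
cycle 4: CDB Add1=0; issue ADD r4<-Add1 // r0:Add2,r1:5,r2:5,r3:2,r4:Add1,r5:0
cycle 5: stall // r0:Add2,r1:5,r2:5,r3:2,r4:Add1,r5:0
cycle 6: stall // r0:Add2,r1:5,r2:5,r3:2,r4:Add1,r5:0
cycle 7: CDB Add2=5; issue SUB r3<-Add2 // r0:5,r1:5,r2:5,r3:Add2,r4:Add1,r5:0
cycle 8: issue MUL r4<-Mul1 // r0:5,r1:5,r2:5,r3:Add2,r4:Mul1,r5:0
cycle 9: stall // r0:5,r1:5,r2:5,r3:Add2,r4:Mul1,r5:0
cycle 10: CDB Add1=5; issue ADD r1<-Add1 // r0:5,r1:Add1,r2:5,r3:Add2,r4:Mul1,r5:0
cycle 11: stall // r0:5,r1:Add1,r2:5,r3:Add2,r4:Mul1,r5:0
cycle 12: stall // r0:5,r1:Add1,r2:5,r3:Add2,r4:Mul1,r5:0
cycle 13: CDB Add2=0; issue ADD r0<-Add2 // r0:Add2,r1:Add1,r2:5,r3:0,r4:Mul1,r5:0
cycle 14: stall // r0:Add2,r1:Add1,r2:5,r3:0,r4:Mul1,r5:0
cycle 15: CDB Mul1=25; stall // r0:Add2,r1:Add1,r2:5,r3:0,r4:25,r5:0
cycle 16: CDB Add2=0; issue SUB r2<-Add2 // r0:0,r1:Add1,r2:Add2,r3:0,r4:25,r5:0

STATUS = TAG Add2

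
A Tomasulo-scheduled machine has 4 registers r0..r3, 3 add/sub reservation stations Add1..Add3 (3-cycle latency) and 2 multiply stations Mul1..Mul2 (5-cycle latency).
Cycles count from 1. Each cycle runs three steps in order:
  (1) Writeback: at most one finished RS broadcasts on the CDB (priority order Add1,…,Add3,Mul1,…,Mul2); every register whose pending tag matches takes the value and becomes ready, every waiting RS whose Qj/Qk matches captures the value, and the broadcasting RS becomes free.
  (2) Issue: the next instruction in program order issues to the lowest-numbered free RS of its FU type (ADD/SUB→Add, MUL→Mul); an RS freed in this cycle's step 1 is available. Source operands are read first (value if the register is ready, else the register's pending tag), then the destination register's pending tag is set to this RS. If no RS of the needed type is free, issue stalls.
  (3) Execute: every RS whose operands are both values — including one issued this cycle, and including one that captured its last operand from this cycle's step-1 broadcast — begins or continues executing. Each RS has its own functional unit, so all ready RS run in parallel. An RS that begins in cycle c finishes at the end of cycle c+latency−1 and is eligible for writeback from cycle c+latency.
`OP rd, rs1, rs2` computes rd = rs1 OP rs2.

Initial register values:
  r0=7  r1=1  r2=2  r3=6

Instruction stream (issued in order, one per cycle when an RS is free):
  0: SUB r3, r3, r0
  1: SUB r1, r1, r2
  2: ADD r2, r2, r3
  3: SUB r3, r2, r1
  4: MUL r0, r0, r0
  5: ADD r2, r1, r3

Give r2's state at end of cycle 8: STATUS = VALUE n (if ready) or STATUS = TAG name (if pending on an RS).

STATUS = TAG Add2

cycle 1: issue SUB r3<-Add1 // r0:7,r1:1,r2:2,r3:Add1
cycle 2: issue SUB r1<-Add2 // r0:7,r1:Add2,r2:2,r3:Add1
cycle 3: issue ADD r2<-Add3 // r0:7,r1:Add2,r2:Add3,r3:Add1
cycle 4: CDB Add1=-1; issue SUB r3<-Add1 // r0:7,r1:Add2,r2:Add3,r3:Add1
cycle 5: CDB Add2=-1; issue MUL r0<-Mul1 // r0:Mul1,r1:-1,r2:Add3,r3:Add1
cycle 6: issue ADD r2<-Add2 // r0:Mul1,r1:-1,r2:Add2,r3:Add1
cycle 7: CDB Add3=1 // r0:Mul1,r1:-1,r2:Add2,r3:Add1
cycle 8: - // r0:Mul1,r1:-1,r2:Add2,r3:Add1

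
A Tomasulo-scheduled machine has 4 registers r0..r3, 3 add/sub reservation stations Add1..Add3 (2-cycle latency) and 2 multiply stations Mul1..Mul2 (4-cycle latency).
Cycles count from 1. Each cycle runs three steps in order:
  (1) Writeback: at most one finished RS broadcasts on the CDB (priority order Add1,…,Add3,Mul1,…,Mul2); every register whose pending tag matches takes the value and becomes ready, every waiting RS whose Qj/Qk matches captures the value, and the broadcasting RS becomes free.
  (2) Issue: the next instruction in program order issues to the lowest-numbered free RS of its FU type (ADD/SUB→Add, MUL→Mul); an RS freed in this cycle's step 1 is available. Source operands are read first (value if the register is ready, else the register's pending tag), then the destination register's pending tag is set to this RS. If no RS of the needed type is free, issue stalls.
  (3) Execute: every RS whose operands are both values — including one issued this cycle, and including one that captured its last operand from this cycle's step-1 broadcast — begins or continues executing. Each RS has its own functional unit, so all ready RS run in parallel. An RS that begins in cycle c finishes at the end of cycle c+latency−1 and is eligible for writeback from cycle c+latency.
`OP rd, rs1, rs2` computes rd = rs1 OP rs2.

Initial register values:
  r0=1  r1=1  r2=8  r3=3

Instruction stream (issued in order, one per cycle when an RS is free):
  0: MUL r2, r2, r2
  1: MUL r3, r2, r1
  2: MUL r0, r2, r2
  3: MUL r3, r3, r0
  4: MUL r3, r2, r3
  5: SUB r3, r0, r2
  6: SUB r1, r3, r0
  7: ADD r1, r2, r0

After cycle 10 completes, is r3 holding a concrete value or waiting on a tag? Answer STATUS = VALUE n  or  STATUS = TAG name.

c1: issue MUL r2<-Mul1 | r0:1,r1:1,r2:Mul1,r3:3
c2: issue MUL r3<-Mul2 | r0:1,r1:1,r2:Mul1,r3:Mul2
c3: stall | r0:1,r1:1,r2:Mul1,r3:Mul2
c4: stall | r0:1,r1:1,r2:Mul1,r3:Mul2
c5: CDB Mul1=64; issue MUL r0<-Mul1 | r0:Mul1,r1:1,r2:64,r3:Mul2
c6: stall | r0:Mul1,r1:1,r2:64,r3:Mul2
c7: stall | r0:Mul1,r1:1,r2:64,r3:Mul2
c8: stall | r0:Mul1,r1:1,r2:64,r3:Mul2
c9: CDB Mul1=4096; issue MUL r3<-Mul1 | r0:4096,r1:1,r2:64,r3:Mul1
c10: CDB Mul2=64; issue MUL r3<-Mul2 | r0:4096,r1:1,r2:64,r3:Mul2

STATUS = TAG Mul2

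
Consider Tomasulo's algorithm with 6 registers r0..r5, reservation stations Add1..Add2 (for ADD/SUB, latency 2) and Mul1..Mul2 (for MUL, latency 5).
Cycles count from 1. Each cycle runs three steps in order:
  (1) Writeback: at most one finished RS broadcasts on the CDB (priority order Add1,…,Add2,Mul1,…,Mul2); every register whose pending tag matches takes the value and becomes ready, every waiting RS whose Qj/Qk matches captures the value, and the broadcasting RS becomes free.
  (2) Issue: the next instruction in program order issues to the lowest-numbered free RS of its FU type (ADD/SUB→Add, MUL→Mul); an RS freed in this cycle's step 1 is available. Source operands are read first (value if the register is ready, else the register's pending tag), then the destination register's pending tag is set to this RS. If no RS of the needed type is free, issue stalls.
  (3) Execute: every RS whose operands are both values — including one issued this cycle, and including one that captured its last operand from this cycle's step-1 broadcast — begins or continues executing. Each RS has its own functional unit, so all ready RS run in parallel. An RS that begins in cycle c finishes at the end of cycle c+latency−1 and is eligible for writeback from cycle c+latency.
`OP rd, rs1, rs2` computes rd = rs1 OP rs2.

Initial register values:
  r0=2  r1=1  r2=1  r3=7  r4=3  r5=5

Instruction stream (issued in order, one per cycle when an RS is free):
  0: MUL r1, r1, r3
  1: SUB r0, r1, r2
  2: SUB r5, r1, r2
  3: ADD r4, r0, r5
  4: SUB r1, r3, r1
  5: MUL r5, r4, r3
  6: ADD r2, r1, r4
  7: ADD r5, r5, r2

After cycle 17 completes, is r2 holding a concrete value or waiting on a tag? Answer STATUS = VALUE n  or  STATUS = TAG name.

STATUS = VALUE 12

cycle 1: issue MUL r1<-Mul1 // r0:2,r1:Mul1,r2:1,r3:7,r4:3,r5:5
cycle 2: issue SUB r0<-Add1 // r0:Add1,r1:Mul1,r2:1,r3:7,r4:3,r5:5
cycle 3: issue SUB r5<-Add2 // r0:Add1,r1:Mul1,r2:1,r3:7,r4:3,r5:Add2
cycle 4: stall // r0:Add1,r1:Mul1,r2:1,r3:7,r4:3,r5:Add2
cycle 5: stall // r0:Add1,r1:Mul1,r2:1,r3:7,r4:3,r5:Add2
cycle 6: CDB Mul1=7; stall // r0:Add1,r1:7,r2:1,r3:7,r4:3,r5:Add2
cycle 7: stall // r0:Add1,r1:7,r2:1,r3:7,r4:3,r5:Add2
cycle 8: CDB Add1=6; issue ADD r4<-Add1 // r0:6,r1:7,r2:1,r3:7,r4:Add1,r5:Add2
cycle 9: CDB Add2=6; issue SUB r1<-Add2 // r0:6,r1:Add2,r2:1,r3:7,r4:Add1,r5:6
cycle 10: issue MUL r5<-Mul1 // r0:6,r1:Add2,r2:1,r3:7,r4:Add1,r5:Mul1
cycle 11: CDB Add1=12; issue ADD r2<-Add1 // r0:6,r1:Add2,r2:Add1,r3:7,r4:12,r5:Mul1
cycle 12: CDB Add2=0; issue ADD r5<-Add2 // r0:6,r1:0,r2:Add1,r3:7,r4:12,r5:Add2
cycle 13: - // r0:6,r1:0,r2:Add1,r3:7,r4:12,r5:Add2
cycle 14: CDB Add1=12 // r0:6,r1:0,r2:12,r3:7,r4:12,r5:Add2
cycle 15: - // r0:6,r1:0,r2:12,r3:7,r4:12,r5:Add2
cycle 16: CDB Mul1=84 // r0:6,r1:0,r2:12,r3:7,r4:12,r5:Add2
cycle 17: - // r0:6,r1:0,r2:12,r3:7,r4:12,r5:Add2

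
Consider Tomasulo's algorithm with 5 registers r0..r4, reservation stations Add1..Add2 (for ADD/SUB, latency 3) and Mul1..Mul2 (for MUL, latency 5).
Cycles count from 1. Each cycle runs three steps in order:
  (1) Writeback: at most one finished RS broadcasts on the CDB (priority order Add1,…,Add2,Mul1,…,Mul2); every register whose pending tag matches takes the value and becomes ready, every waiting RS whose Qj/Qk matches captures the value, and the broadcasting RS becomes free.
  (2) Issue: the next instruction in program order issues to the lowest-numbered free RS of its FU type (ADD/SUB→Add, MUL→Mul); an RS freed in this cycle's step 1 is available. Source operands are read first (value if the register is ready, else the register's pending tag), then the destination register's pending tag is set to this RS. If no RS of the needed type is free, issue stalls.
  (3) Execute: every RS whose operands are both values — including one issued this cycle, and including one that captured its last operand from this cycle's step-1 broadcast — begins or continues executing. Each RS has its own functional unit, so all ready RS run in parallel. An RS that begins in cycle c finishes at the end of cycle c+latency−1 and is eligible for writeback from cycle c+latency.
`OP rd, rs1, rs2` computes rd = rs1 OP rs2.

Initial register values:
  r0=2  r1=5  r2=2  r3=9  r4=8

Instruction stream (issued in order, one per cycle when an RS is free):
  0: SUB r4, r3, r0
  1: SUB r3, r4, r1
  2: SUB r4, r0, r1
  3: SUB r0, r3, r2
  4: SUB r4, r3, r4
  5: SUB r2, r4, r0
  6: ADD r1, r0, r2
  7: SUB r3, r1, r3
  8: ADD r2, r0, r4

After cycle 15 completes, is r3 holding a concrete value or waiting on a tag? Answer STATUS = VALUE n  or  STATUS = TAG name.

c1: issue SUB r4<-Add1 | r0:2,r1:5,r2:2,r3:9,r4:Add1
c2: issue SUB r3<-Add2 | r0:2,r1:5,r2:2,r3:Add2,r4:Add1
c3: stall | r0:2,r1:5,r2:2,r3:Add2,r4:Add1
c4: CDB Add1=7; issue SUB r4<-Add1 | r0:2,r1:5,r2:2,r3:Add2,r4:Add1
c5: stall | r0:2,r1:5,r2:2,r3:Add2,r4:Add1
c6: stall | r0:2,r1:5,r2:2,r3:Add2,r4:Add1
c7: CDB Add1=-3; issue SUB r0<-Add1 | r0:Add1,r1:5,r2:2,r3:Add2,r4:-3
c8: CDB Add2=2; issue SUB r4<-Add2 | r0:Add1,r1:5,r2:2,r3:2,r4:Add2
c9: stall | r0:Add1,r1:5,r2:2,r3:2,r4:Add2
c10: stall | r0:Add1,r1:5,r2:2,r3:2,r4:Add2
c11: CDB Add1=0; issue SUB r2<-Add1 | r0:0,r1:5,r2:Add1,r3:2,r4:Add2
c12: CDB Add2=5; issue ADD r1<-Add2 | r0:0,r1:Add2,r2:Add1,r3:2,r4:5
c13: stall | r0:0,r1:Add2,r2:Add1,r3:2,r4:5
c14: stall | r0:0,r1:Add2,r2:Add1,r3:2,r4:5
c15: CDB Add1=5; issue SUB r3<-Add1 | r0:0,r1:Add2,r2:5,r3:Add1,r4:5

STATUS = TAG Add1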